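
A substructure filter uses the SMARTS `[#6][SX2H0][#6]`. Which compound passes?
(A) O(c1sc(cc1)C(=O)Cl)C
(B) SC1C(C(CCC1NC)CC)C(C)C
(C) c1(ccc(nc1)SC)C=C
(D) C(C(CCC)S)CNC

[#6][SX2H0][#6] describes an aliphatic sulfur bridging two carbons with no H on the sulfur (a thioether).
(A) has a methoxy ether (-OCH3) but the bridging atom is O, not S.
(B) has a thiol (-SH) but the sulfur has H1, not H0 bridging two carbons.
(C) contains a methylthio ether (-SCH3), which satisfies every atom and bond constraint.
(D) has a thiol (-SH) but the sulfur has H1, not H0 bridging two carbons.
So the answer is (C).

C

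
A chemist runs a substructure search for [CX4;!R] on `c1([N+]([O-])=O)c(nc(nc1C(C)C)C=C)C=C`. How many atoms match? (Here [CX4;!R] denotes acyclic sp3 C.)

3

The query [CX4;!R] means: aliphatic carbon with four total connections, not in a ring.
Check the 16 heavy atoms by environment: 2× n (aromatic, X2, in 6-ring) → no; 4× c (aromatic, X3, in 6-ring) → no; 1× N (charge +1, X3, acyclic) → no; 1× O (charge -1, X1, acyclic) → no; 1× O (X1, acyclic) → no; 4× C (X3, acyclic) → no; 3× C (X4, acyclic) → match.
That gives 3 matching atoms.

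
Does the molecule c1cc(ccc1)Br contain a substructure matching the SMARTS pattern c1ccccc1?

Yes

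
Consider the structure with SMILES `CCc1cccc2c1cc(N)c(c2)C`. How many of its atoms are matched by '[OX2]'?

Check the 14 heavy atoms by environment: 10× c (aromatic, X3) → no; 3× C (X4) → no; 1× N (X3) → no.
No environment satisfies the query, so 0 matching atoms.

0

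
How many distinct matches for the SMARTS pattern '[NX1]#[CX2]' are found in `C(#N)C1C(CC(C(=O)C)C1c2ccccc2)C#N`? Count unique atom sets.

[NX1]#[CX2] is the SMARTS for a nitrile: a nitrogen triple-bonded to a two-connected carbon.
The molecule carries 2 separate instances of a nitrile (-C#N) meeting every constraint; each maps to a distinct set of atoms, giving 2 matches.

2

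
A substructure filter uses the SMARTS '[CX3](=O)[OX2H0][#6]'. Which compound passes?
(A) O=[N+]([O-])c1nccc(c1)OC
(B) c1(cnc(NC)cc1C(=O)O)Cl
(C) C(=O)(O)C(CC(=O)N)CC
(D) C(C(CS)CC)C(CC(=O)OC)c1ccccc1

D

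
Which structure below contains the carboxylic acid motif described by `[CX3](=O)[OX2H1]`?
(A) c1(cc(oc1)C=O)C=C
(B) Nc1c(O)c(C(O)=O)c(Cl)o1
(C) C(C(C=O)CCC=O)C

B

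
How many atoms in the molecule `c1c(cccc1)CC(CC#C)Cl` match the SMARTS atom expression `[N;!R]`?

0

Check the 12 heavy atoms by environment: 5× C (acyclic) → no; 6× c (aromatic, in 6-ring) → no; 1× Cl (acyclic) → no.
No environment satisfies the query, so 0 matching atoms.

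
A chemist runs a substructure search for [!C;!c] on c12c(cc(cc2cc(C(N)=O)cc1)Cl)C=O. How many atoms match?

The query [!C;!c] means: neither aliphatic nor aromatic carbon — same as [!#6].
Check the 16 heavy atoms by environment: 10× c (aromatic) → no; 2× C → no; 2× O → match; 1× N → match; 1× Cl → match.
Summing the matching environments: 2 + 1 + 1 = 4 matching atoms.

4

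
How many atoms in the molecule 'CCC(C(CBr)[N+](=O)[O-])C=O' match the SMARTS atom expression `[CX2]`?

The query [CX2] means: C with X2: aliphatic carbon with exactly 2 total connections.
Check the 11 heavy atoms by environment: 5× C (X4) → no; 1× N (charge +1, X3) → no; 1× O (charge -1, X1) → no; 2× O (X1) → no; 1× C (X3) → no; 1× Br (X1) → no.
No environment satisfies the query, so 0 matching atoms.

0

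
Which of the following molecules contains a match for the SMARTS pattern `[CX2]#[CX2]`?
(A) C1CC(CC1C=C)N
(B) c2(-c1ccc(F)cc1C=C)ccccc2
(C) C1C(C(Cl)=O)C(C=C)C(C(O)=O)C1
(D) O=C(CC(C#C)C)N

D

[CX2]#[CX2] describes a carbon-carbon triple bond (an alkyne).
(A) has a vinyl group (-CH=CH2) but the C=C is a double bond; both carbons are CX3, not CX2.
(B) has a vinyl group (-CH=CH2) but the C=C is a double bond; both carbons are CX3, not CX2.
(C) has a vinyl group (-CH=CH2) but the C=C is a double bond; both carbons are CX3, not CX2.
(D) contains an ethynyl group (-C#CH), which satisfies every atom and bond constraint.
So the answer is (D).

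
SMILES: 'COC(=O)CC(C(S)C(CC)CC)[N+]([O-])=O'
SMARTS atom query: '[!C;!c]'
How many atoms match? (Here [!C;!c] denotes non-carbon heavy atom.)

6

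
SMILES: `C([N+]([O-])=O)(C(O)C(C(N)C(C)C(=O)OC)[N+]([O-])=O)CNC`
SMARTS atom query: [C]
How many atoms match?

10

The query [C] means: uppercase C matches aliphatic (non-aromatic) carbon only.
Check the 21 heavy atoms by environment: 10× C → match; 5× O → no; 2× N → no; 2× N (charge +1) → no; 2× O (charge -1) → no.
That gives 10 matching atoms.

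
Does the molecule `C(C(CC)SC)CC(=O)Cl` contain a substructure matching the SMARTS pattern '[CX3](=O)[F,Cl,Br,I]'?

Yes

The pattern [CX3](=O)[F,Cl,Br,I] describes a carbonyl carbon bonded to a halogen — an acyl halide.
The molecule carries an acyl chloride (-C(=O)Cl), whose atoms satisfy every constraint of the query, so the pattern matches.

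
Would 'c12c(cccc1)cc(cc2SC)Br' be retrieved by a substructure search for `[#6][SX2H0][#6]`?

Yes

The pattern [#6][SX2H0][#6] describes an aliphatic sulfur bridging two carbons with no H on the sulfur — a thioether.
The molecule carries a methylthio ether (-SCH3), whose atoms satisfy every constraint of the query, so the pattern matches.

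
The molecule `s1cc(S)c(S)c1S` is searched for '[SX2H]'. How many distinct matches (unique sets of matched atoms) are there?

[SX2H] is the SMARTS for a thiol: an aliphatic sulfur with two connections, one being H.
The molecule carries 3 separate instances of a thiol (-SH) meeting every constraint; each maps to a distinct set of atoms, giving 3 matches.

3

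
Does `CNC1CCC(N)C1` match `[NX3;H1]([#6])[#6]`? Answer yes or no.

The pattern [NX3;H1]([#6])[#6] describes a trivalent nitrogen with one H, bonded to two carbons — a secondary amine.
The molecule carries an N-methylamino group (-NHCH3), whose atoms satisfy every constraint of the query, so the pattern matches.

Yes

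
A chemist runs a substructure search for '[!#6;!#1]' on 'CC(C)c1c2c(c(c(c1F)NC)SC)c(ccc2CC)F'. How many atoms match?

4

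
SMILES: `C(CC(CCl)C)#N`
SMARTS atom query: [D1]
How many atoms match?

The query [D1] means: atom with exactly one heavy-atom neighbour (degree 1).
Check the 7 heavy atoms by environment: 3× C (D2) → no; 1× C (D3) → no; 1× N (D1) → match; 1× C (D1) → match; 1× Cl (D1) → match.
Summing the matching environments: 1 + 1 + 1 = 3 matching atoms.

3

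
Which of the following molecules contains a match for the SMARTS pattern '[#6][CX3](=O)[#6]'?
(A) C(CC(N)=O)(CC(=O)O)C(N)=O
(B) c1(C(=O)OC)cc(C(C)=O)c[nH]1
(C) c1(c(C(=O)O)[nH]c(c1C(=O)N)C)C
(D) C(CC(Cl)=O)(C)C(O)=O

[#6][CX3](=O)[#6] describes a carbonyl carbon (no H) flanked by two carbons (a ketone).
(A) has a carboxylic acid group (-C(=O)OH) but one neighbour of the carbonyl carbon is O, not C.
(B) contains an acetyl/ketone group (-C(=O)CH3), which satisfies every atom and bond constraint.
(C) has a carboxylic acid group (-C(=O)OH) but one neighbour of the carbonyl carbon is O, not C.
(D) has a carboxylic acid group (-C(=O)OH) but one neighbour of the carbonyl carbon is O, not C.
So the answer is (B).

B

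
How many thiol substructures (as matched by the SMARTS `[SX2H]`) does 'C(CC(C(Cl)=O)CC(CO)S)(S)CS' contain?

3

[SX2H] is the SMARTS for a thiol: an aliphatic sulfur with two connections, one being H.
The molecule carries 3 separate instances of a thiol (-SH) meeting every constraint; each maps to a distinct set of atoms, giving 3 matches.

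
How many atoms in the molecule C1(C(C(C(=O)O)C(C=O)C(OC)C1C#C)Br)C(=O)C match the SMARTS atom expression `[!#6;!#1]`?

6

Check the 19 heavy atoms by environment: 13× C → no; 5× O → match; 1× Br → match.
Summing the matching environments: 5 + 1 = 6 matching atoms.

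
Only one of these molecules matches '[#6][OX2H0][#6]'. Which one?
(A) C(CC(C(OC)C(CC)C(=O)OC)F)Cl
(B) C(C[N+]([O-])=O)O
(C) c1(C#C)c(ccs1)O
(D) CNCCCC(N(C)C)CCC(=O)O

A

[#6][OX2H0][#6] describes an aliphatic oxygen bridging two carbons with no H on the oxygen (an ether).
(A) contains a methoxy ether (-OCH3), which satisfies every atom and bond constraint.
(B) has a hydroxyl group (-OH) but the oxygen has H1, not H0 bridging two carbons.
(C) has a hydroxyl group (-OH) but the oxygen has H1, not H0 bridging two carbons.
(D) has a carboxylic acid group (-C(=O)OH) but the -OH oxygen has H1; the =O is OX1, not OX2.
So the answer is (A).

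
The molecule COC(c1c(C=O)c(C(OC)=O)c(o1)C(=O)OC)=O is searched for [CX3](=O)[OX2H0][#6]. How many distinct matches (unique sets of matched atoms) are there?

3

[CX3](=O)[OX2H0][#6] is the SMARTS for an ester: a carbonyl carbon bonded to an oxygen that is itself bonded to carbon (no H on that O).
The molecule carries 3 separate instances of a methyl-ester group (-C(=O)OCH3) meeting every constraint; each maps to a distinct set of atoms, giving 3 matches.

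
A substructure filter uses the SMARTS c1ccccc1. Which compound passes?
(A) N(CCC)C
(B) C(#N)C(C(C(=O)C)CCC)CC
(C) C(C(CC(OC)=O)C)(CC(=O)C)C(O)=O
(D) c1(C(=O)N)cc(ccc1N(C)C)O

D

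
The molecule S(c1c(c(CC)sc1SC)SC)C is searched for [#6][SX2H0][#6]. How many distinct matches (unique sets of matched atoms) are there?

3

[#6][SX2H0][#6] is the SMARTS for a thioether: an aliphatic sulfur bridging two carbons with no H on the sulfur.
The molecule carries 3 separate instances of a methylthio ether (-SCH3) meeting every constraint; each maps to a distinct set of atoms, giving 3 matches.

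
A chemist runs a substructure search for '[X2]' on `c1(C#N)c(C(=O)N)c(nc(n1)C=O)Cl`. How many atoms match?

3

The query [X2] means: any atom with exactly two total connections (bonds + H).
Check the 14 heavy atoms by environment: 2× n (aromatic, X2) → match; 4× c (aromatic, X3) → no; 2× C (X3) → no; 2× O (X1) → no; 1× N (X3) → no; 1× Cl (X1) → no; 1× C (X2) → match; 1× N (X1) → no.
Summing the matching environments: 2 + 1 = 3 matching atoms.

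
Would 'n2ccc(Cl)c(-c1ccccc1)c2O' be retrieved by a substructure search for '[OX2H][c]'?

Yes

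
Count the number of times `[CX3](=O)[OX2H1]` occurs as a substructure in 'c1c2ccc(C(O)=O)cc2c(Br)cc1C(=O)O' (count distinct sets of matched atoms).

[CX3](=O)[OX2H1] is the SMARTS for a carboxylic acid: an sp2 carbon double-bonded to O and single-bonded to an -OH oxygen.
The molecule carries 2 separate instances of a carboxylic acid group (-C(=O)OH) meeting every constraint; each maps to a distinct set of atoms, giving 2 matches.

2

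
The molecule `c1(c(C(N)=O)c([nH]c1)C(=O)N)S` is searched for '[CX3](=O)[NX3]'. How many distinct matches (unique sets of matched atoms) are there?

[CX3](=O)[NX3] is the SMARTS for an amide: a carbonyl carbon bonded to a trivalent nitrogen.
The molecule carries 2 separate instances of a primary amide (-C(=O)NH2) meeting every constraint; each maps to a distinct set of atoms, giving 2 matches.

2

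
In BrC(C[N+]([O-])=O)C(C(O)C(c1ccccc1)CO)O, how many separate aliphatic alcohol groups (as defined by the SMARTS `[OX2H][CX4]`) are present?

[OX2H][CX4] is the SMARTS for an aliphatic alcohol: a hydroxyl oxygen bound to an sp3 (X4) carbon.
The molecule carries 3 separate instances of a hydroxyl group (-OH) meeting every constraint; each maps to a distinct set of atoms, giving 3 matches.

3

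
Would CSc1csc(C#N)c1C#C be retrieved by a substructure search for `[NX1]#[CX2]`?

Yes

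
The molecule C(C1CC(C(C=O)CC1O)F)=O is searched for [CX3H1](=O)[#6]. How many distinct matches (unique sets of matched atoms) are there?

2

[CX3H1](=O)[#6] is the SMARTS for an aldehyde: an sp2 carbon with one H, double-bonded to O and single-bonded to carbon.
The molecule carries 2 separate instances of an aldehyde (-CHO) meeting every constraint; each maps to a distinct set of atoms, giving 2 matches.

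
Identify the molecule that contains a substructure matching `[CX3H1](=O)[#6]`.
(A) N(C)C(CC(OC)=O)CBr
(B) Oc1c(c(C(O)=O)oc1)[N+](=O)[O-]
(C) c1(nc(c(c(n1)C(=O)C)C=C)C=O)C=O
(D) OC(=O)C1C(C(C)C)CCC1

[CX3H1](=O)[#6] describes an sp2 carbon with one H, double-bonded to O and single-bonded to carbon (an aldehyde).
(A) has a methyl-ester group (-C(=O)OCH3) but the carbonyl carbon has H0, not H1.
(B) has a carboxylic acid group (-C(=O)OH) but the carbonyl carbon has H0 and is bonded to O, not H1.
(C) contains an aldehyde (-CHO), which satisfies every atom and bond constraint.
(D) has a carboxylic acid group (-C(=O)OH) but the carbonyl carbon has H0 and is bonded to O, not H1.
So the answer is (C).

C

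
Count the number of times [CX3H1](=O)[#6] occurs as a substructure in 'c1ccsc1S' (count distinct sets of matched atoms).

0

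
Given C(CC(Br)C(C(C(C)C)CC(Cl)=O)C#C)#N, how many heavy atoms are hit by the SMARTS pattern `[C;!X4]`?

4

The query [C;!X4] means: aliphatic carbon that does not have four total connections.
Check the 16 heavy atoms by environment: 8× C (X4) → no; 1× Br (X1) → no; 1× C (X3) → match; 1× O (X1) → no; 1× Cl (X1) → no; 3× C (X2) → match; 1× N (X1) → no.
Summing the matching environments: 1 + 3 = 4 matching atoms.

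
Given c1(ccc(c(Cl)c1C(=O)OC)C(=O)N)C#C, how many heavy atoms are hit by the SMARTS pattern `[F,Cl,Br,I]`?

Check the 16 heavy atoms by environment: 6× c (aromatic) → no; 5× C → no; 3× O → no; 1× N → no; 1× Cl → match.
That gives 1 matching atom.

1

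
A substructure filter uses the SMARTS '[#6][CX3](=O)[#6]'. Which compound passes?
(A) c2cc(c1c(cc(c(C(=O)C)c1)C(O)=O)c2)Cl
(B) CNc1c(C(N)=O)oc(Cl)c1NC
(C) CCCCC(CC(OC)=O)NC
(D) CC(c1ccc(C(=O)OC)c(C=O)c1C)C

[#6][CX3](=O)[#6] describes a carbonyl carbon (no H) flanked by two carbons (a ketone).
(A) contains an acetyl/ketone group (-C(=O)CH3), which satisfies every atom and bond constraint.
(B) has a primary amide (-C(=O)NH2) but one neighbour of the carbonyl carbon is N, not C.
(C) has a methyl-ester group (-C(=O)OCH3) but one neighbour of the carbonyl carbon is O, not C.
(D) has a methyl-ester group (-C(=O)OCH3) but one neighbour of the carbonyl carbon is O, not C.
So the answer is (A).

A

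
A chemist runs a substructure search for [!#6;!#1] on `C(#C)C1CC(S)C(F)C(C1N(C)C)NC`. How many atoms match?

4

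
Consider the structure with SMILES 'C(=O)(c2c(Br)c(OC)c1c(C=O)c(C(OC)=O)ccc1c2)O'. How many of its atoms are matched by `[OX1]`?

The query [OX1] means: aliphatic oxygen with one total connection — typically a carbonyl =O or an oxide.
Check the 22 heavy atoms by environment: 10× c (aromatic, X3) → no; 1× Br (X1) → no; 3× O (X2) → no; 2× C (X4) → no; 3× C (X3) → no; 3× O (X1) → match.
That gives 3 matching atoms.

3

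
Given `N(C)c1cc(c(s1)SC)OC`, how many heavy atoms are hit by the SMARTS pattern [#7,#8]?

Check the 11 heavy atoms by environment: 1× s (aromatic) → no; 4× c (aromatic) → no; 1× N → match; 3× C → no; 1× S → no; 1× O → match.
Summing the matching environments: 1 + 1 = 2 matching atoms.

2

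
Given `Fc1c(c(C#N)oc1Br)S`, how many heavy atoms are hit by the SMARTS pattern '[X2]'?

3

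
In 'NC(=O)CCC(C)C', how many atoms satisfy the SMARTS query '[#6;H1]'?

Check the 8 heavy atoms by environment: 2× C (H2) → no; 1× C (H0) → no; 1× O (H0) → no; 1× N (H2) → no; 1× C (H1) → match; 2× C (H3) → no.
That gives 1 matching atom.

1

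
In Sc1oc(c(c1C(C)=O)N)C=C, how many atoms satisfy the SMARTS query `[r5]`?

The query [r5] means: r5 matches atoms in a five-membered ring.
Check the 12 heavy atoms by environment: 1× o (aromatic, in 5-ring) → match; 4× c (aromatic, in 5-ring) → match; 4× C (acyclic) → no; 1× O (acyclic) → no; 1× S (acyclic) → no; 1× N (acyclic) → no.
Summing the matching environments: 1 + 4 = 5 matching atoms.

5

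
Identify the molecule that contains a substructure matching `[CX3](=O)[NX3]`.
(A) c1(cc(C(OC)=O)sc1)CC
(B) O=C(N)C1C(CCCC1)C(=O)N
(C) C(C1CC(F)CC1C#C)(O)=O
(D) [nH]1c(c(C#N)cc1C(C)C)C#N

B

[CX3](=O)[NX3] describes a carbonyl carbon bonded to a trivalent nitrogen (an amide).
(A) has a methyl-ester group (-C(=O)OCH3) but the carbonyl is bonded to O, not to an NX3 nitrogen.
(B) contains a primary amide (-C(=O)NH2), which satisfies every atom and bond constraint.
(C) has a carboxylic acid group (-C(=O)OH) but the carbonyl is bonded to O, not to an NX3 nitrogen.
(D) has a nitrile (-C#N) but the nitrile N is NX1 (triple-bonded), not NX3.
So the answer is (B).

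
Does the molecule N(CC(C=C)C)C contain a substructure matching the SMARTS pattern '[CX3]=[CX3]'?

Yes

The pattern [CX3]=[CX3] describes a non-aromatic C=C double bond between two sp2 carbons — an alkene.
The molecule carries a vinyl group (-CH=CH2), whose atoms satisfy every constraint of the query, so the pattern matches.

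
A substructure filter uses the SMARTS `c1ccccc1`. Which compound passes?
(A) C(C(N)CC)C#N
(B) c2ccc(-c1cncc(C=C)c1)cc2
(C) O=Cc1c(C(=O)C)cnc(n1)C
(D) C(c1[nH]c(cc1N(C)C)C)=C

c1ccccc1 describes six aromatic carbons in a ring (a benzene ring).
(A) has a methyl group (-CH3) but no six-membered all-carbon aromatic ring is present.
(B) contains a phenyl ring, which satisfies every atom and bond constraint.
(C) has a methyl group (-CH3) but no six-membered all-carbon aromatic ring is present.
(D) has a methyl group (-CH3) but no six-membered all-carbon aromatic ring is present.
So the answer is (B).

B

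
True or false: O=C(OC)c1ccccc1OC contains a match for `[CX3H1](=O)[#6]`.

False

The pattern [CX3H1](=O)[#6] describes an sp2 carbon with one H, double-bonded to O and single-bonded to carbon — an aldehyde.
The closest candidate here is a methyl-ester group (-C(=O)OCH3), but the carbonyl carbon has H0, not H1. No other fragment satisfies the full query, so there is no match.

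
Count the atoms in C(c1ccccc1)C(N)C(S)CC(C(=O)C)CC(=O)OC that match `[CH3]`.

2

The query [CH3] means: aliphatic carbon with exactly three hydrogens.
Check the 21 heavy atoms by environment: 3× C (H2) → no; 3× C (H1) → no; 1× c (aromatic, H0) → no; 5× c (aromatic, H1) → no; 2× C (H0) → no; 3× O (H0) → no; 2× C (H3) → match; 1× N (H2) → no; 1× S (H1) → no.
That gives 2 matching atoms.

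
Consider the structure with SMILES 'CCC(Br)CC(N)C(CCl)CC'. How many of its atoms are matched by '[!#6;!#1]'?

3

The query [!#6;!#1] means: not carbon and not hydrogen — any heteroatom.
Check the 12 heavy atoms by environment: 9× C → no; 1× Br → match; 1× Cl → match; 1× N → match.
Summing the matching environments: 1 + 1 + 1 = 3 matching atoms.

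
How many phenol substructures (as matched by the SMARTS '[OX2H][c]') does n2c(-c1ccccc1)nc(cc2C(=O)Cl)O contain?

1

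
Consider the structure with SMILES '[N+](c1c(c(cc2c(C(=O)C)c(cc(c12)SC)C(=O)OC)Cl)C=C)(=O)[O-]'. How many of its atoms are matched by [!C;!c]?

8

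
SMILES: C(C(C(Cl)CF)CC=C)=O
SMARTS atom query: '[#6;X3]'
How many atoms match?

3

Check the 10 heavy atoms by environment: 4× C (X4) → no; 1× F (X1) → no; 3× C (X3) → match; 1× O (X1) → no; 1× Cl (X1) → no.
That gives 3 matching atoms.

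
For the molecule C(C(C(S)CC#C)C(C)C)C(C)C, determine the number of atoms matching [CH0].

1

Check the 13 heavy atoms by environment: 2× C (H2) → no; 5× C (H1) → no; 4× C (H3) → no; 1× C (H0) → match; 1× S (H1) → no.
That gives 1 matching atom.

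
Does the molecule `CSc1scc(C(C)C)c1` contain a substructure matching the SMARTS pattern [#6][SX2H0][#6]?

The pattern [#6][SX2H0][#6] describes an aliphatic sulfur bridging two carbons with no H on the sulfur — a thioether.
The molecule carries a methylthio ether (-SCH3), whose atoms satisfy every constraint of the query, so the pattern matches.

Yes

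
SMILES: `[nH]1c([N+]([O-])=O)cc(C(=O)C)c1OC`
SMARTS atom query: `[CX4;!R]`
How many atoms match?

2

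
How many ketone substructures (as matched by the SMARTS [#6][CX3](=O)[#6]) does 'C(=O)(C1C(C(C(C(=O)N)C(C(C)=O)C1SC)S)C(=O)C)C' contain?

3

[#6][CX3](=O)[#6] is the SMARTS for a ketone: a carbonyl carbon (no H) flanked by two carbons.
The molecule carries 3 separate instances of an acetyl/ketone group (-C(=O)CH3) meeting every constraint; each maps to a distinct set of atoms, giving 3 matches.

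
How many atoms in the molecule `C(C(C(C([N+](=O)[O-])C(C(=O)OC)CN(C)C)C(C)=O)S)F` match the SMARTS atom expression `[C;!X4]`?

2

Check the 21 heavy atoms by environment: 10× C (X4) → no; 1× N (X3) → no; 1× S (X2) → no; 1× N (charge +1, X3) → no; 1× O (charge -1, X1) → no; 3× O (X1) → no; 2× C (X3) → match; 1× O (X2) → no; 1× F (X1) → no.
That gives 2 matching atoms.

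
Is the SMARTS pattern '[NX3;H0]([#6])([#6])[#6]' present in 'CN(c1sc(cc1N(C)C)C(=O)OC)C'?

The pattern [NX3;H0]([#6])([#6])[#6] describes a trivalent nitrogen with no H, bonded to three carbons — a tertiary amine.
The molecule carries a dimethylamino group (-N(CH3)2), whose atoms satisfy every constraint of the query, so the pattern matches.

Yes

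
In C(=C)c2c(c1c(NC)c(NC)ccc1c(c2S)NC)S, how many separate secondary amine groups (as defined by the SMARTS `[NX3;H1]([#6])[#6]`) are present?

3

[NX3;H1]([#6])[#6] is the SMARTS for a secondary amine: a trivalent nitrogen with one H, bonded to two carbons.
The molecule carries 3 separate instances of an N-methylamino group (-NHCH3) meeting every constraint; each maps to a distinct set of atoms, giving 3 matches.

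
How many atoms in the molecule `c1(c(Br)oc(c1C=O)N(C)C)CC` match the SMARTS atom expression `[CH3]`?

The query [CH3] means: aliphatic carbon with exactly three hydrogens.
Check the 13 heavy atoms by environment: 1× o (aromatic, H0) → no; 4× c (aromatic, H0) → no; 1× C (H1) → no; 1× O (H0) → no; 1× N (H0) → no; 3× C (H3) → match; 1× Br (H0) → no; 1× C (H2) → no.
That gives 3 matching atoms.

3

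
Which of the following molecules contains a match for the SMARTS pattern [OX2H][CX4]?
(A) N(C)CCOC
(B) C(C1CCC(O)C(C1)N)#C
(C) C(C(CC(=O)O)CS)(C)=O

B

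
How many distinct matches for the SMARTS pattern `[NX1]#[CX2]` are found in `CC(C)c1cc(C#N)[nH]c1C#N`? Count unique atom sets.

[NX1]#[CX2] is the SMARTS for a nitrile: a nitrogen triple-bonded to a two-connected carbon.
The molecule carries 2 separate instances of a nitrile (-C#N) meeting every constraint; each maps to a distinct set of atoms, giving 2 matches.

2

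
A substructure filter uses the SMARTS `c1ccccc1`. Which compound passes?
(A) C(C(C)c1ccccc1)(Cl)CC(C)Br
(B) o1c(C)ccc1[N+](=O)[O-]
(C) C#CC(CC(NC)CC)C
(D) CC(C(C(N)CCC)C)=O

A

c1ccccc1 describes six aromatic carbons in a ring (a benzene ring).
(A) contains a phenyl ring, which satisfies every atom and bond constraint.
(B) has a methyl group (-CH3) but no six-membered all-carbon aromatic ring is present.
(C) has a methyl group (-CH3) but no six-membered all-carbon aromatic ring is present.
(D) has a methyl group (-CH3) but no six-membered all-carbon aromatic ring is present.
So the answer is (A).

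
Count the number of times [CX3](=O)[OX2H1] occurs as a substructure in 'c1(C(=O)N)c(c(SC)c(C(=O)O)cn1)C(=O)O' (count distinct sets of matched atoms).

2

[CX3](=O)[OX2H1] is the SMARTS for a carboxylic acid: an sp2 carbon double-bonded to O and single-bonded to an -OH oxygen.
The molecule carries 2 separate instances of a carboxylic acid group (-C(=O)OH) meeting every constraint; each maps to a distinct set of atoms, giving 2 matches.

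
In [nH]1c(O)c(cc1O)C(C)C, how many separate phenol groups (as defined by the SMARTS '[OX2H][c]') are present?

2

[OX2H][c] is the SMARTS for a phenol: a hydroxyl oxygen attached to an aromatic carbon.
The molecule carries 2 separate instances of a hydroxyl group (-OH) meeting every constraint; each maps to a distinct set of atoms, giving 2 matches.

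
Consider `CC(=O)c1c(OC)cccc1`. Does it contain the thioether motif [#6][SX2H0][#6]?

No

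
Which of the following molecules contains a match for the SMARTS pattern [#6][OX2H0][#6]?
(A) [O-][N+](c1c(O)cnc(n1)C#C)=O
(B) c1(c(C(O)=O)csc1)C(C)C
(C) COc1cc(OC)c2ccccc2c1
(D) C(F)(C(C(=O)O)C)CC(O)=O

C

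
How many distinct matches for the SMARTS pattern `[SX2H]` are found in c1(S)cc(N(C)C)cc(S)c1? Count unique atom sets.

2

[SX2H] is the SMARTS for a thiol: an aliphatic sulfur with two connections, one being H.
The molecule carries 2 separate instances of a thiol (-SH) meeting every constraint; each maps to a distinct set of atoms, giving 2 matches.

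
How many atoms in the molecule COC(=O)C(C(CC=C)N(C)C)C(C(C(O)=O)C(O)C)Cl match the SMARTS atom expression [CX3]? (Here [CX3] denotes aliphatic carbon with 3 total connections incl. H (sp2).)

4

The query [CX3] means: C with X3: aliphatic carbon with exactly 3 total connections.
Check the 21 heavy atoms by environment: 10× C (X4) → no; 4× C (X3) → match; 2× O (X1) → no; 3× O (X2) → no; 1× N (X3) → no; 1× Cl (X1) → no.
That gives 4 matching atoms.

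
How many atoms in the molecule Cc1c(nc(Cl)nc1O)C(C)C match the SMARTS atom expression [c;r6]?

4

The query [c;r6] means: aromatic carbon that belongs to a six-membered ring.
Check the 12 heavy atoms by environment: 2× n (aromatic, in 6-ring) → no; 4× c (aromatic, in 6-ring) → match; 4× C (acyclic) → no; 1× Cl (acyclic) → no; 1× O (acyclic) → no.
That gives 4 matching atoms.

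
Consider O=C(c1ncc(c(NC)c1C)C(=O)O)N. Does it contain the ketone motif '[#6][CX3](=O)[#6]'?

No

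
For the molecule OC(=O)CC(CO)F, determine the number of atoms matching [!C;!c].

The query [!C;!c] means: neither aliphatic nor aromatic carbon — same as [!#6].
Check the 8 heavy atoms by environment: 4× C → no; 3× O → match; 1× F → match.
Summing the matching environments: 3 + 1 = 4 matching atoms.

4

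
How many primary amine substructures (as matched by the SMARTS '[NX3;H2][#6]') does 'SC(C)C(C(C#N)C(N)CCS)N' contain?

2

[NX3;H2][#6] is the SMARTS for a primary amine: a trivalent nitrogen with two H attached to carbon.
The molecule carries 2 separate instances of a primary amino group (-NH2) meeting every constraint; each maps to a distinct set of atoms, giving 2 matches.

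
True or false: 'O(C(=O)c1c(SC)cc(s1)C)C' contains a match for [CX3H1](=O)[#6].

The pattern [CX3H1](=O)[#6] describes an sp2 carbon with one H, double-bonded to O and single-bonded to carbon — an aldehyde.
The closest candidate here is a methyl-ester group (-C(=O)OCH3), but the carbonyl carbon has H0, not H1. No other fragment satisfies the full query, so there is no match.

False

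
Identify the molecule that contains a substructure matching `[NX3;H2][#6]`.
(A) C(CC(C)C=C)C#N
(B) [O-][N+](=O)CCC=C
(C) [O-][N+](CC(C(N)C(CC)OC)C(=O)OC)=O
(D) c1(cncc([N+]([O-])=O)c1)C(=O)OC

C

[NX3;H2][#6] describes a trivalent nitrogen with two H attached to carbon (a primary amine).
(A) has a nitrile (-C#N) but the nitrogen is NX1 (triple-bonded), not NX3 with two H.
(B) has a nitro group (-[N+](=O)[O-]) but the nitrogen is [N+] with no H, not NX3H2.
(C) contains a primary amino group (-NH2), which satisfies every atom and bond constraint.
(D) has a nitro group (-[N+](=O)[O-]) but the nitrogen is [N+] with no H, not NX3H2.
So the answer is (C).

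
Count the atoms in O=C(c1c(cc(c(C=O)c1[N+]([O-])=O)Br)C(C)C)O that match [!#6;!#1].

The query [!#6;!#1] means: not carbon and not hydrogen — any heteroatom.
Check the 18 heavy atoms by environment: 6× c (aromatic) → no; 5× C → no; 4× O → match; 1× Br → match; 1× N (charge +1) → match; 1× O (charge -1) → match.
Summing the matching environments: 4 + 1 + 1 + 1 = 7 matching atoms.

7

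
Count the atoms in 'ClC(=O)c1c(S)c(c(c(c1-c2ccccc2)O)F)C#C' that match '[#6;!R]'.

The query [#6;!R] means: carbon not in any ring.
Check the 20 heavy atoms by environment: 12× c (aromatic, in 6-ring) → no; 1× F (acyclic) → no; 1× S (acyclic) → no; 3× C (acyclic) → match; 2× O (acyclic) → no; 1× Cl (acyclic) → no.
That gives 3 matching atoms.

3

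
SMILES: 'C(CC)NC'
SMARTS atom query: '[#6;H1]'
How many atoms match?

0

Check the 5 heavy atoms by environment: 2× C (H2) → no; 1× N (H1) → no; 2× C (H3) → no.
No environment satisfies the query, so 0 matching atoms.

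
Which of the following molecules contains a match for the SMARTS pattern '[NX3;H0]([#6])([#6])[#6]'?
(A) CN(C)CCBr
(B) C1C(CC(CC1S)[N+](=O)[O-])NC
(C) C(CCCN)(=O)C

A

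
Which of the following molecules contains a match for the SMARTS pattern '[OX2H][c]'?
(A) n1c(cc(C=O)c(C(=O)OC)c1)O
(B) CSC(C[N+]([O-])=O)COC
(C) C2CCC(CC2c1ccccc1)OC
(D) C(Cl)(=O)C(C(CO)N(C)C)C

[OX2H][c] describes a hydroxyl oxygen attached to an aromatic carbon (a phenol).
(A) contains a hydroxyl group (-OH), which satisfies every atom and bond constraint.
(B) has a methoxy ether (-OCH3) but the oxygen has H0, not H1.
(C) has a methoxy ether (-OCH3) but the oxygen has H0, not H1.
(D) has a hydroxyl group (-OH) but the -OH is on an aliphatic carbon, not an aromatic c.
So the answer is (A).

A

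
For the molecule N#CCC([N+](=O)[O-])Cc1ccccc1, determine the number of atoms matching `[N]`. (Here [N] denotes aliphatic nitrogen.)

2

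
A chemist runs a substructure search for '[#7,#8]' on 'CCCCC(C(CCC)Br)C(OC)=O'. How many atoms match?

2

The query [#7,#8] means: nitrogen or oxygen (comma = OR).
Check the 14 heavy atoms by environment: 11× C → no; 2× O → match; 1× Br → no.
That gives 2 matching atoms.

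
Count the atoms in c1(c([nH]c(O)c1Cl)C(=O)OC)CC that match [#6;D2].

1

Check the 13 heavy atoms by environment: 1× n (aromatic, D2) → no; 4× c (aromatic, D3) → no; 1× Cl (D1) → no; 1× C (D3) → no; 2× O (D1) → no; 1× O (D2) → no; 2× C (D1) → no; 1× C (D2) → match.
That gives 1 matching atom.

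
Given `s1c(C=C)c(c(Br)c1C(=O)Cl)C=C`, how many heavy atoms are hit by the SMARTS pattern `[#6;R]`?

The query [#6;R] means: carbon that is part of a ring.
Check the 13 heavy atoms by environment: 1× s (aromatic, in 5-ring) → no; 4× c (aromatic, in 5-ring) → match; 5× C (acyclic) → no; 1× O (acyclic) → no; 1× Cl (acyclic) → no; 1× Br (acyclic) → no.
That gives 4 matching atoms.

4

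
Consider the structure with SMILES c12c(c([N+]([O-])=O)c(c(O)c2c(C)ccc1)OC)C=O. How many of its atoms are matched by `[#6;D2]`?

The query [#6;D2] means: any carbon bonded to exactly two heavy atoms.
Check the 19 heavy atoms by environment: 7× c (aromatic, D3) → no; 3× c (aromatic, D2) → match; 1× O (D2) → no; 2× C (D1) → no; 1× C (D2) → match; 3× O (D1) → no; 1× N (charge +1, D3) → no; 1× O (charge -1, D1) → no.
Summing the matching environments: 3 + 1 = 4 matching atoms.

4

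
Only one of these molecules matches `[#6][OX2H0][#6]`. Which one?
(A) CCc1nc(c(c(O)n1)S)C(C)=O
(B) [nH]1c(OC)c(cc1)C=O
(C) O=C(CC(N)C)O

B

[#6][OX2H0][#6] describes an aliphatic oxygen bridging two carbons with no H on the oxygen (an ether).
(A) has a hydroxyl group (-OH) but the oxygen has H1, not H0 bridging two carbons.
(B) contains a methoxy ether (-OCH3), which satisfies every atom and bond constraint.
(C) has a carboxylic acid group (-C(=O)OH) but the -OH oxygen has H1; the =O is OX1, not OX2.
So the answer is (B).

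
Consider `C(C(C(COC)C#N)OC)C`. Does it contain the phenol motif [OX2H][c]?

No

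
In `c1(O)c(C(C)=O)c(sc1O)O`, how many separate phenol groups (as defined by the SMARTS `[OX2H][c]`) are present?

[OX2H][c] is the SMARTS for a phenol: a hydroxyl oxygen attached to an aromatic carbon.
The molecule carries 3 separate instances of a hydroxyl group (-OH) meeting every constraint; each maps to a distinct set of atoms, giving 3 matches.

3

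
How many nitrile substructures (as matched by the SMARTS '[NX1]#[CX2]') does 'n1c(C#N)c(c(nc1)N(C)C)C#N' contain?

2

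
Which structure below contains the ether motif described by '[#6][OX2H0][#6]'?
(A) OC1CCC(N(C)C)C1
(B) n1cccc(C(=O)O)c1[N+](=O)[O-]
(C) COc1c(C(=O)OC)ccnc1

C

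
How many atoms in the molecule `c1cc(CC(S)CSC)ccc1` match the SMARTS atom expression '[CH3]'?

1

Check the 12 heavy atoms by environment: 2× C (H2) → no; 1× C (H1) → no; 1× S (H0) → no; 1× C (H3) → match; 1× S (H1) → no; 1× c (aromatic, H0) → no; 5× c (aromatic, H1) → no.
That gives 1 matching atom.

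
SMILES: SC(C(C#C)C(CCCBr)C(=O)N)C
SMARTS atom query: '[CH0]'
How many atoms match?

2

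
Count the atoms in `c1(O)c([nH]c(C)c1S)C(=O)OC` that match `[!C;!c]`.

5

The query [!C;!c] means: neither aliphatic nor aromatic carbon — same as [!#6].
Check the 12 heavy atoms by environment: 1× n (aromatic) → match; 4× c (aromatic) → no; 3× C → no; 3× O → match; 1× S → match.
Summing the matching environments: 1 + 3 + 1 = 5 matching atoms.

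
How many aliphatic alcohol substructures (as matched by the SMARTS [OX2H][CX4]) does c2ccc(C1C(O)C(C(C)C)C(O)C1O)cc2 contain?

3

[OX2H][CX4] is the SMARTS for an aliphatic alcohol: a hydroxyl oxygen bound to an sp3 (X4) carbon.
The molecule carries 3 separate instances of a hydroxyl group (-OH) meeting every constraint; each maps to a distinct set of atoms, giving 3 matches.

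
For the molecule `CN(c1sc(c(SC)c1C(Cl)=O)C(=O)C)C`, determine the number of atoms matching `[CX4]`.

The query [CX4] means: C with X4: aliphatic carbon with exactly 4 total connections (bonds + H).
Check the 16 heavy atoms by environment: 1× s (aromatic, X2) → no; 4× c (aromatic, X3) → no; 1× S (X2) → no; 4× C (X4) → match; 2× C (X3) → no; 2× O (X1) → no; 1× Cl (X1) → no; 1× N (X3) → no.
That gives 4 matching atoms.

4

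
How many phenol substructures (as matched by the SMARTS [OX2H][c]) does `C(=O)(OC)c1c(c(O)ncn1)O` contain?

2

[OX2H][c] is the SMARTS for a phenol: a hydroxyl oxygen attached to an aromatic carbon.
The molecule carries 2 separate instances of a hydroxyl group (-OH) meeting every constraint; each maps to a distinct set of atoms, giving 2 matches.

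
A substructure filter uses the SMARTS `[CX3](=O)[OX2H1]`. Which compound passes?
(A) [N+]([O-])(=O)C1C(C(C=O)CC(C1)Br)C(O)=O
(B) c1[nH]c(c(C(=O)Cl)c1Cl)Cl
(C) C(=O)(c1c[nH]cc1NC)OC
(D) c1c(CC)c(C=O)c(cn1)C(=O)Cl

[CX3](=O)[OX2H1] describes an sp2 carbon double-bonded to O and single-bonded to an -OH oxygen (a carboxylic acid).
(A) contains a carboxylic acid group (-C(=O)OH), which satisfies every atom and bond constraint.
(B) has an acyl chloride (-C(=O)Cl) but the carbonyl is bonded to Cl, not to an -OH oxygen.
(C) has a methyl-ester group (-C(=O)OCH3) but the singly-bonded O has no H (OX2H0, not OX2H1).
(D) has an aldehyde (-CHO) but there is no singly-bonded oxygen on the carbonyl carbon.
So the answer is (A).

A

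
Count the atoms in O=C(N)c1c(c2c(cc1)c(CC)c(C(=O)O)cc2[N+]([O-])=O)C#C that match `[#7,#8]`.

7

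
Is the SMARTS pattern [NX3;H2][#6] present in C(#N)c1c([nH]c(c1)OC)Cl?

The pattern [NX3;H2][#6] describes a trivalent nitrogen with two H attached to carbon — a primary amine.
The closest candidate here is a nitrile (-C#N), but the nitrogen is NX1 (triple-bonded), not NX3 with two H. No other fragment satisfies the full query, so there is no match.

No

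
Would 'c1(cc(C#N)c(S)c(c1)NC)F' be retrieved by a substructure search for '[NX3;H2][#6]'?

No

The pattern [NX3;H2][#6] describes a trivalent nitrogen with two H attached to carbon — a primary amine.
The closest candidate here is an N-methylamino group (-NHCH3), but the nitrogen bears two carbons and only one H (H1), not H2. No other fragment satisfies the full query, so there is no match.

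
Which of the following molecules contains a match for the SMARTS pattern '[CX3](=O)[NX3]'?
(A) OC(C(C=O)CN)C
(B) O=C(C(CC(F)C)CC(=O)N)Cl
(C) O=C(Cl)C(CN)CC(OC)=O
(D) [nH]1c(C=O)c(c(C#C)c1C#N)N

B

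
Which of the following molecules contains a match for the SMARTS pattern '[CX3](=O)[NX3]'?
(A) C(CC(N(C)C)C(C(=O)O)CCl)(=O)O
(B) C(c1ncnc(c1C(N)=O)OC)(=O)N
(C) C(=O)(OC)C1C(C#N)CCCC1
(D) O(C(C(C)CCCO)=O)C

B

[CX3](=O)[NX3] describes a carbonyl carbon bonded to a trivalent nitrogen (an amide).
(A) has a carboxylic acid group (-C(=O)OH) but the carbonyl is bonded to O, not to an NX3 nitrogen.
(B) contains a primary amide (-C(=O)NH2), which satisfies every atom and bond constraint.
(C) has a methyl-ester group (-C(=O)OCH3) but the carbonyl is bonded to O, not to an NX3 nitrogen.
(D) has a methyl-ester group (-C(=O)OCH3) but the carbonyl is bonded to O, not to an NX3 nitrogen.
So the answer is (B).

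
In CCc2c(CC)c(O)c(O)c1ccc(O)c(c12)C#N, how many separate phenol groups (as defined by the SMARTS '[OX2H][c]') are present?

[OX2H][c] is the SMARTS for a phenol: a hydroxyl oxygen attached to an aromatic carbon.
The molecule carries 3 separate instances of a hydroxyl group (-OH) meeting every constraint; each maps to a distinct set of atoms, giving 3 matches.

3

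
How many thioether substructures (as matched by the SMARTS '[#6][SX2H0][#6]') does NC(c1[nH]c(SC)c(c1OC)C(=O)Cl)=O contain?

1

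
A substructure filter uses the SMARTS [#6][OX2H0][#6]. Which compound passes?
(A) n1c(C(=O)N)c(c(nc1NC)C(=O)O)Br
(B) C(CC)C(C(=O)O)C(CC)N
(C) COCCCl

C

[#6][OX2H0][#6] describes an aliphatic oxygen bridging two carbons with no H on the oxygen (an ether).
(A) has a carboxylic acid group (-C(=O)OH) but the -OH oxygen has H1; the =O is OX1, not OX2.
(B) has a carboxylic acid group (-C(=O)OH) but the -OH oxygen has H1; the =O is OX1, not OX2.
(C) contains a methoxy ether (-OCH3), which satisfies every atom and bond constraint.
So the answer is (C).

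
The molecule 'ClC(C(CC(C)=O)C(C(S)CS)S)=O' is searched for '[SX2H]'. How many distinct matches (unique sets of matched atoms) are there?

3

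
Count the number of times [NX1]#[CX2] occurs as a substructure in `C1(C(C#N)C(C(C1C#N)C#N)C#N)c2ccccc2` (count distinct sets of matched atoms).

4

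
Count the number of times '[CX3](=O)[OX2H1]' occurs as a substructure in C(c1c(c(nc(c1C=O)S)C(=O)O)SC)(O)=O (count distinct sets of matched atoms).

[CX3](=O)[OX2H1] is the SMARTS for a carboxylic acid: an sp2 carbon double-bonded to O and single-bonded to an -OH oxygen.
The molecule carries 2 separate instances of a carboxylic acid group (-C(=O)OH) meeting every constraint; each maps to a distinct set of atoms, giving 2 matches.

2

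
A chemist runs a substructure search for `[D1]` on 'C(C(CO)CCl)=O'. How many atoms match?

The query [D1] means: atom with exactly one heavy-atom neighbour (degree 1).
Check the 7 heavy atoms by environment: 3× C (D2) → no; 1× C (D3) → no; 2× O (D1) → match; 1× Cl (D1) → match.
Summing the matching environments: 2 + 1 = 3 matching atoms.

3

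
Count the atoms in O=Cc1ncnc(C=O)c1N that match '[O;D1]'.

The query [O;D1] means: aliphatic oxygen bonded to exactly one heavy atom.
Check the 11 heavy atoms by environment: 2× n (aromatic, D2) → no; 1× c (aromatic, D2) → no; 3× c (aromatic, D3) → no; 2× C (D2) → no; 2× O (D1) → match; 1× N (D1) → no.
That gives 2 matching atoms.

2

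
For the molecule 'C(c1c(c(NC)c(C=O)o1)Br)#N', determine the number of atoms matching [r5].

The query [r5] means: r5 matches atoms in a five-membered ring.
Check the 12 heavy atoms by environment: 1× o (aromatic, in 5-ring) → match; 4× c (aromatic, in 5-ring) → match; 2× N (acyclic) → no; 3× C (acyclic) → no; 1× O (acyclic) → no; 1× Br (acyclic) → no.
Summing the matching environments: 1 + 4 = 5 matching atoms.

5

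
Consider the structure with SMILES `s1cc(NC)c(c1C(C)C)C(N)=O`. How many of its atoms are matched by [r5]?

The query [r5] means: r5 matches atoms in a five-membered ring.
Check the 13 heavy atoms by environment: 1× s (aromatic, in 5-ring) → match; 4× c (aromatic, in 5-ring) → match; 5× C (acyclic) → no; 1× O (acyclic) → no; 2× N (acyclic) → no.
Summing the matching environments: 1 + 4 = 5 matching atoms.

5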